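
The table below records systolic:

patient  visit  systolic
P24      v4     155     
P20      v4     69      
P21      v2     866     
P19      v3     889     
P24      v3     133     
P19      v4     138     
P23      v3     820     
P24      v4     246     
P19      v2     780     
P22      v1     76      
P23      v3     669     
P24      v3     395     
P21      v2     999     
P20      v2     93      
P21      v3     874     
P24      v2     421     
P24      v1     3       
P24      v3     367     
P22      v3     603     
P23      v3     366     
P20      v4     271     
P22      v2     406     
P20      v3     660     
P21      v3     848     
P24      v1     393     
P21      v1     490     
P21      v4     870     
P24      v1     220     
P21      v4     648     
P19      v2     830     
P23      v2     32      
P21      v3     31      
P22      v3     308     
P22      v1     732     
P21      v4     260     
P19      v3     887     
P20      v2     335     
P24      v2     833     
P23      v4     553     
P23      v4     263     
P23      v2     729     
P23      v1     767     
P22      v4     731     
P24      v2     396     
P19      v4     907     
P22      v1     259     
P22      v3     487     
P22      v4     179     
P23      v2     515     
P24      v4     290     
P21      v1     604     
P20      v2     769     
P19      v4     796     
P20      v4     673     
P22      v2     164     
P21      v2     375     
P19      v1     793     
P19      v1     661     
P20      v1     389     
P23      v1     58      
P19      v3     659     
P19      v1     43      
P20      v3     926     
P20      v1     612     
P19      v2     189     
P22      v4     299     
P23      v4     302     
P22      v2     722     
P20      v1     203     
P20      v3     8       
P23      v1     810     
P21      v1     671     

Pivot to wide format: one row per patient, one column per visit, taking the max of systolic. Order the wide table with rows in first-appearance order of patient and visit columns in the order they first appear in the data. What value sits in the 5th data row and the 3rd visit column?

With rows in first-appearance order of patient, row 5 is patient=P23. visit columns in first-appearance order: v4, v2, v3, v1; column 3 is v3.
Long rows with patient=P23, visit=v3: max(820, 669, 366) = 820.

820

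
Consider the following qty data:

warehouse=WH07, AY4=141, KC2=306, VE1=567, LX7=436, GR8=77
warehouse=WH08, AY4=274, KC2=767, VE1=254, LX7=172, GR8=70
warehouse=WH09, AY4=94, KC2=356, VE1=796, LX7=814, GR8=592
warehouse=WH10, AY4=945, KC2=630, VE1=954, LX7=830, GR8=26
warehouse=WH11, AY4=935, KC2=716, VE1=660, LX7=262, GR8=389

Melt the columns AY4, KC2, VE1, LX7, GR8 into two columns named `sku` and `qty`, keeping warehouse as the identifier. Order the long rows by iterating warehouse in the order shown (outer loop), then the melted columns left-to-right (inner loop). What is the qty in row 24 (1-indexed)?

25 rows total (5 × 5). Row 24: index ⌊(24-1)/5⌋ = 4 into warehouse → WH11; (24-1) mod 5 = 3 into the melted columns → LX7.
So row 24 is (WH11, LX7, 262); qty = 262.

262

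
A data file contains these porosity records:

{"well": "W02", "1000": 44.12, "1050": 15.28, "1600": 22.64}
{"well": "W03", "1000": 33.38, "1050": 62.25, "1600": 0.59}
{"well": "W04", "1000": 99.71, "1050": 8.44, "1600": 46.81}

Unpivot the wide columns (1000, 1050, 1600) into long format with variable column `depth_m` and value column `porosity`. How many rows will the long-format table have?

9

3 well values × 3 melted columns = 9 rows.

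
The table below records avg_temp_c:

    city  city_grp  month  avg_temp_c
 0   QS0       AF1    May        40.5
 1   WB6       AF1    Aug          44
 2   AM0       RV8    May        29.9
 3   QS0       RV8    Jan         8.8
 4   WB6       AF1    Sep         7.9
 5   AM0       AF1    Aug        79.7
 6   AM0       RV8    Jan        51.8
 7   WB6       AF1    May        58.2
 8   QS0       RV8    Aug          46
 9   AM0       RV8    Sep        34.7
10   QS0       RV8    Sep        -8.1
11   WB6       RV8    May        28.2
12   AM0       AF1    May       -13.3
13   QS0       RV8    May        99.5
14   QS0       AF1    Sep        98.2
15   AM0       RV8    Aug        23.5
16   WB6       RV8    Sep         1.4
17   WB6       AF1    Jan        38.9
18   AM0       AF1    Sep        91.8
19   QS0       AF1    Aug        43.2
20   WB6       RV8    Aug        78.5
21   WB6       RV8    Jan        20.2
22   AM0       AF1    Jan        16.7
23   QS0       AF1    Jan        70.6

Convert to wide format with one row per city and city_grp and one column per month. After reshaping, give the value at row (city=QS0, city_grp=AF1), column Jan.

70.6

Wide layout: rows indexed by city and city_grp, columns are the 4 distinct month values (May, Aug, Jan, Sep).
Cell (city=QS0, city_grp=AF1, month=Jan) draws from the long row where city=QS0, city_grp=AF1 and month=Jan, which has avg_temp_c=70.6.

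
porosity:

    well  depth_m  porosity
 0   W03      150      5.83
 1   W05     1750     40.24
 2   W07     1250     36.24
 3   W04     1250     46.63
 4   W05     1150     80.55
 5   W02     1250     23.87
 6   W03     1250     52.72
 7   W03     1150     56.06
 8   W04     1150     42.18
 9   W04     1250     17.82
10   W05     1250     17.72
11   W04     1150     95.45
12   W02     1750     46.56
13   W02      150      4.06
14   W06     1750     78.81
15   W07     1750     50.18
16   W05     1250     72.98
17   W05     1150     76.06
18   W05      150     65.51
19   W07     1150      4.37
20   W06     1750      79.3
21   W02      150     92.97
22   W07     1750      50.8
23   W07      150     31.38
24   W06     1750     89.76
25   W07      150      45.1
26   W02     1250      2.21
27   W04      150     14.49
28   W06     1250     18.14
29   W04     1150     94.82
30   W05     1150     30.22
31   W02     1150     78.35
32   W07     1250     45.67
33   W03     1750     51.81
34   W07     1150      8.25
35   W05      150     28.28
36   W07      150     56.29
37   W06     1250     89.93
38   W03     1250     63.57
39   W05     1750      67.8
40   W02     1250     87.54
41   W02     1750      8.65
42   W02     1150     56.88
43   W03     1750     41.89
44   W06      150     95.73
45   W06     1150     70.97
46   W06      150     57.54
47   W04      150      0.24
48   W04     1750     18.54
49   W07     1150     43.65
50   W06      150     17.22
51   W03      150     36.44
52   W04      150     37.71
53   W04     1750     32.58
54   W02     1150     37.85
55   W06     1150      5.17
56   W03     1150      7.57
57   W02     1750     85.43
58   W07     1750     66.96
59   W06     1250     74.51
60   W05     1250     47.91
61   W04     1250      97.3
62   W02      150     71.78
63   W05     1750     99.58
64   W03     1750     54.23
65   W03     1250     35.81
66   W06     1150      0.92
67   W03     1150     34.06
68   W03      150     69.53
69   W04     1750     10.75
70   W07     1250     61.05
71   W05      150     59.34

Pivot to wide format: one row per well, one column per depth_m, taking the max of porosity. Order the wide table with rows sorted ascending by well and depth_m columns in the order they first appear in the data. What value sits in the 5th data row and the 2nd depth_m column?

89.76

With rows sorted ascending by well, row 5 is well=W06. depth_m columns in first-appearance order: 150, 1750, 1250, 1150; column 2 is 1750.
Long rows with well=W06, depth_m=1750: max(78.81, 79.3, 89.76) = 89.76.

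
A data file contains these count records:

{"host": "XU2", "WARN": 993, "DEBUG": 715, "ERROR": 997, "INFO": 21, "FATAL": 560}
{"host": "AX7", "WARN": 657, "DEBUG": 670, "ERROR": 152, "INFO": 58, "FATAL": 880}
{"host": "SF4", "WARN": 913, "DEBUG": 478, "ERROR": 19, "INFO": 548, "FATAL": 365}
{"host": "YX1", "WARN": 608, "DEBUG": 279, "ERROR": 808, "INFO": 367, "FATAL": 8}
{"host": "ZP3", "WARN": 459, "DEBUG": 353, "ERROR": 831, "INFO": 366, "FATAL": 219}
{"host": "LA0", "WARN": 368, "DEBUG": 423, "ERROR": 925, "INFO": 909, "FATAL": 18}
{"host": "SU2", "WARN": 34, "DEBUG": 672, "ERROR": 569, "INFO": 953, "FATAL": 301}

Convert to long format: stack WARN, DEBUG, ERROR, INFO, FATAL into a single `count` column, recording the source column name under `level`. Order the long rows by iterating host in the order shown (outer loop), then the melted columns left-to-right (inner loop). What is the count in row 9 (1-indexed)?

35 rows total (7 × 5). Row 9: index ⌊(9-1)/5⌋ = 1 into host → AX7; (9-1) mod 5 = 3 into the melted columns → INFO.
So row 9 is (AX7, INFO, 58); count = 58.

58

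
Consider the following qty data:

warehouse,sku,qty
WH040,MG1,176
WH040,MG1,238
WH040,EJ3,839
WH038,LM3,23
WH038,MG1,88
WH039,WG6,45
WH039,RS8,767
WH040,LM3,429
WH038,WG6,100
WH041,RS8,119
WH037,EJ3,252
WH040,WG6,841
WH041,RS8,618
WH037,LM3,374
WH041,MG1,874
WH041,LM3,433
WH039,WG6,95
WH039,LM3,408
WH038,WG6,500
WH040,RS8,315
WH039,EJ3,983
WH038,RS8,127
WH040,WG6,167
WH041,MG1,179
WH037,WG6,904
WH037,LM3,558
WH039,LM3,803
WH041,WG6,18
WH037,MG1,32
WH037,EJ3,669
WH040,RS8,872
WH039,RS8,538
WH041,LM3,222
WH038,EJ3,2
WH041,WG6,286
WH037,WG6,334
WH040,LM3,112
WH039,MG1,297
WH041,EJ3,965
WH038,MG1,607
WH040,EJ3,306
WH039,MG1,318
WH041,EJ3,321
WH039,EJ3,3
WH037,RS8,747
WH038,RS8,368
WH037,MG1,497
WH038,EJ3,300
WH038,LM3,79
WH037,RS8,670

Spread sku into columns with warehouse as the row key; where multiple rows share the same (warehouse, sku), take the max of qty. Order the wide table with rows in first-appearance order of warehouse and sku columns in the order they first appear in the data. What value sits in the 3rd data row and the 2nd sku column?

983

With rows in first-appearance order of warehouse, row 3 is warehouse=WH039. sku columns in first-appearance order: MG1, EJ3, LM3, WG6, RS8; column 2 is EJ3.
Long rows with warehouse=WH039, sku=EJ3: max(983, 3) = 983.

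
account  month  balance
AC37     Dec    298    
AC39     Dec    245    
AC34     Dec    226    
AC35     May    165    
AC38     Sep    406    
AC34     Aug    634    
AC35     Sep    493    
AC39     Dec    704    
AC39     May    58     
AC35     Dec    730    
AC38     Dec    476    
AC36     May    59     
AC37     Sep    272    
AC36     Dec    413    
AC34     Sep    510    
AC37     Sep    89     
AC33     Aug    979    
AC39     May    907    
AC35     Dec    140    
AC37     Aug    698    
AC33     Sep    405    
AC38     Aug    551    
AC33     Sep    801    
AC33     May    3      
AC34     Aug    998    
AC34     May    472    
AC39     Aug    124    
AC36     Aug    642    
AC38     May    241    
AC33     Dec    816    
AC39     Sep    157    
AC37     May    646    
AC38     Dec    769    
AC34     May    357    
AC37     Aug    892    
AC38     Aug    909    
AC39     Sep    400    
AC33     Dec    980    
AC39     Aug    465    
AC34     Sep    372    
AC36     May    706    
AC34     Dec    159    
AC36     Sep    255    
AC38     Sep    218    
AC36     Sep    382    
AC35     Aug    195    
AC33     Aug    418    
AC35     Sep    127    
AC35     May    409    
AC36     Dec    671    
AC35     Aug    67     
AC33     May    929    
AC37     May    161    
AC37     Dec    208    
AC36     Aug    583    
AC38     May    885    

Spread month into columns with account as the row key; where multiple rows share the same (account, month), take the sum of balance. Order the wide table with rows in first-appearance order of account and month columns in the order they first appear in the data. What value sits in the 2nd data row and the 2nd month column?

With rows in first-appearance order of account, row 2 is account=AC39. month columns in first-appearance order: Dec, May, Sep, Aug; column 2 is May.
Long rows with account=AC39, month=May: 58 + 907 = 965.

965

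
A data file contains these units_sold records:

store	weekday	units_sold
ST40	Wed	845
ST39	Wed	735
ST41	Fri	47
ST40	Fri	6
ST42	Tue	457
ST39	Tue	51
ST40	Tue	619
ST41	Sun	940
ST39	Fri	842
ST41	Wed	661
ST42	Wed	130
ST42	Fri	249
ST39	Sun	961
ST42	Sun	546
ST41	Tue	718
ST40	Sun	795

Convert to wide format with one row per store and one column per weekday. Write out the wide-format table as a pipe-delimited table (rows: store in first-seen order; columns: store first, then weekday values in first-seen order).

| store | Wed | Fri | Tue | Sun |
| ST40 | 845 | 6 | 619 | 795 |
| ST39 | 735 | 842 | 51 | 961 |
| ST41 | 661 | 47 | 718 | 940 |
| ST42 | 130 | 249 | 457 | 546 |

Columns: store plus the 4 distinct weekday values (Wed, Fri, Tue, Sun).
For example, row ST40 column Wed takes units_sold=845 from the long row (ST40, Wed).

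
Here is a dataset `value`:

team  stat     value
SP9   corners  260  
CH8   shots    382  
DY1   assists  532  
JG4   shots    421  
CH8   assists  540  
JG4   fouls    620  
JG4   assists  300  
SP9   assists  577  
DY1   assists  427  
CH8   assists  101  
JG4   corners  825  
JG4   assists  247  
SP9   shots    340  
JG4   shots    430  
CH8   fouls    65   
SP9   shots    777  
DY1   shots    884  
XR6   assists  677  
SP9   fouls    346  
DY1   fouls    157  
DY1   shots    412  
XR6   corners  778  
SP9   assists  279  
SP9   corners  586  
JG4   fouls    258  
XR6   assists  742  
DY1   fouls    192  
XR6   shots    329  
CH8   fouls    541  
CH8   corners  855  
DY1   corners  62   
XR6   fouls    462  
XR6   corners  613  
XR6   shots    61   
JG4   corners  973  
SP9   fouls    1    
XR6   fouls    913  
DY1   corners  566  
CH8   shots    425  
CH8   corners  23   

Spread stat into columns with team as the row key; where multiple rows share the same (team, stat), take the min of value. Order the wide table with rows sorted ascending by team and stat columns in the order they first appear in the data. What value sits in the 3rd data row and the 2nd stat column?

421

With rows sorted ascending by team, row 3 is team=JG4. stat columns in first-appearance order: corners, shots, assists, fouls; column 2 is shots.
Long rows with team=JG4, stat=shots: min(421, 430) = 421.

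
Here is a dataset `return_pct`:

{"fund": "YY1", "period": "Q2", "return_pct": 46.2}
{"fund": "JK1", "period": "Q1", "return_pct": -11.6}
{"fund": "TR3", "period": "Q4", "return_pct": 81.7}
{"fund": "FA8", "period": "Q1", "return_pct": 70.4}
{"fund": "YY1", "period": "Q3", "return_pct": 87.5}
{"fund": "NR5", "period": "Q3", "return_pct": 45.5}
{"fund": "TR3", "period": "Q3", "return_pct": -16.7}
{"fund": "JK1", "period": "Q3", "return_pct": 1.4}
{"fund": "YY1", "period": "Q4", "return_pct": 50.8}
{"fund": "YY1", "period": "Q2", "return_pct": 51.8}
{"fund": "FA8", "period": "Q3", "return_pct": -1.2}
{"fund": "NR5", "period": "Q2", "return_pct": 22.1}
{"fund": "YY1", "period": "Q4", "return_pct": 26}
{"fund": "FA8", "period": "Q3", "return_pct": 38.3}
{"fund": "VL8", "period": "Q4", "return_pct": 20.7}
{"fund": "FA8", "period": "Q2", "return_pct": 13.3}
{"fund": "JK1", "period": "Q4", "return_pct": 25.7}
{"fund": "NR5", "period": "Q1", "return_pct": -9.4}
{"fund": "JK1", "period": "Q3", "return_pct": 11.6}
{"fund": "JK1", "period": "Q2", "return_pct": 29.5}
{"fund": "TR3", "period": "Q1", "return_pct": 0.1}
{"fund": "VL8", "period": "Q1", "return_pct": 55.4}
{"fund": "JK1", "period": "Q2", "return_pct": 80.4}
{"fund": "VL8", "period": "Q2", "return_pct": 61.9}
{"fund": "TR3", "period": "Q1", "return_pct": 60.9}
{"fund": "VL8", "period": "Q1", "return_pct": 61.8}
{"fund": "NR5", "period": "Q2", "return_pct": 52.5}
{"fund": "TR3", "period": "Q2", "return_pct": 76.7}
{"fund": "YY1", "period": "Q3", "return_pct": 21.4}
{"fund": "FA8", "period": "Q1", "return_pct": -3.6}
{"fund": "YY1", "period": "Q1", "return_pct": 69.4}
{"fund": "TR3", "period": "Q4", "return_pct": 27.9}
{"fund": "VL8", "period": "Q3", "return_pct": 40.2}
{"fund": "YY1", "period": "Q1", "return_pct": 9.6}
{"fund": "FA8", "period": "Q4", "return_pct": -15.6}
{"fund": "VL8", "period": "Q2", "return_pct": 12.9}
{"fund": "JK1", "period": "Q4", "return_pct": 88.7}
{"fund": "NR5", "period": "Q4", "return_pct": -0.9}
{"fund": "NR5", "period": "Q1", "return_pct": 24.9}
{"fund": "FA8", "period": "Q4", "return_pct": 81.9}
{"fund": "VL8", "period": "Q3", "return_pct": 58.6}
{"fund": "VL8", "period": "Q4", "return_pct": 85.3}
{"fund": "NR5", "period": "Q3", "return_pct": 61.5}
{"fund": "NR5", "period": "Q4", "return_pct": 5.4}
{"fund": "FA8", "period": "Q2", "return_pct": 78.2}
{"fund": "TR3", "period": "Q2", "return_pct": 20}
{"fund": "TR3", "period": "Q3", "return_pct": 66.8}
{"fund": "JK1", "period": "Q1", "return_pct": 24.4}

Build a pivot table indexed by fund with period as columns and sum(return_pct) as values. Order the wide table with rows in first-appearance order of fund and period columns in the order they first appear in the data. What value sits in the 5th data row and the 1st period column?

74.6

With rows in first-appearance order of fund, row 5 is fund=NR5. period columns in first-appearance order: Q2, Q1, Q4, Q3; column 1 is Q2.
Long rows with fund=NR5, period=Q2: 22.1 + 52.5 = 74.6.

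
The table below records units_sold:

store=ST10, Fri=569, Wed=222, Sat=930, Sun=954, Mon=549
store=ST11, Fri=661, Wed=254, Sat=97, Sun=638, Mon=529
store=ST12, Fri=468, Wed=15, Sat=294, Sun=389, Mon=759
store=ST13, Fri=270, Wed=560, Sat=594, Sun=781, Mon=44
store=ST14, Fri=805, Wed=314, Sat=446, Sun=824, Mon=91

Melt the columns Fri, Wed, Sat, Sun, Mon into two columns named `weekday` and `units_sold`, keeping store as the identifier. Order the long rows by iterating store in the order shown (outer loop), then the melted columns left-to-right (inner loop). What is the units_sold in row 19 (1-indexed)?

25 rows total (5 × 5). Row 19: index ⌊(19-1)/5⌋ = 3 into store → ST13; (19-1) mod 5 = 3 into the melted columns → Sun.
So row 19 is (ST13, Sun, 781); units_sold = 781.

781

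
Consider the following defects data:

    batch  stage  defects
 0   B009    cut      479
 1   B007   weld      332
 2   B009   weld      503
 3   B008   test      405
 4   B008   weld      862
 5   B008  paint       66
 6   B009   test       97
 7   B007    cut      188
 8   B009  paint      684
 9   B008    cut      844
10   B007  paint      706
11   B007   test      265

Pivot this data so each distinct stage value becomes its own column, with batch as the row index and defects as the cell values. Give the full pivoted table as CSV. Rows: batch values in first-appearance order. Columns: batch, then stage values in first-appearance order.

batch,cut,weld,test,paint
B009,479,503,97,684
B007,188,332,265,706
B008,844,862,405,66

Columns: batch plus the 4 distinct stage values (cut, weld, test, paint).
For example, row B009 column cut takes defects=479 from the long row (B009, cut).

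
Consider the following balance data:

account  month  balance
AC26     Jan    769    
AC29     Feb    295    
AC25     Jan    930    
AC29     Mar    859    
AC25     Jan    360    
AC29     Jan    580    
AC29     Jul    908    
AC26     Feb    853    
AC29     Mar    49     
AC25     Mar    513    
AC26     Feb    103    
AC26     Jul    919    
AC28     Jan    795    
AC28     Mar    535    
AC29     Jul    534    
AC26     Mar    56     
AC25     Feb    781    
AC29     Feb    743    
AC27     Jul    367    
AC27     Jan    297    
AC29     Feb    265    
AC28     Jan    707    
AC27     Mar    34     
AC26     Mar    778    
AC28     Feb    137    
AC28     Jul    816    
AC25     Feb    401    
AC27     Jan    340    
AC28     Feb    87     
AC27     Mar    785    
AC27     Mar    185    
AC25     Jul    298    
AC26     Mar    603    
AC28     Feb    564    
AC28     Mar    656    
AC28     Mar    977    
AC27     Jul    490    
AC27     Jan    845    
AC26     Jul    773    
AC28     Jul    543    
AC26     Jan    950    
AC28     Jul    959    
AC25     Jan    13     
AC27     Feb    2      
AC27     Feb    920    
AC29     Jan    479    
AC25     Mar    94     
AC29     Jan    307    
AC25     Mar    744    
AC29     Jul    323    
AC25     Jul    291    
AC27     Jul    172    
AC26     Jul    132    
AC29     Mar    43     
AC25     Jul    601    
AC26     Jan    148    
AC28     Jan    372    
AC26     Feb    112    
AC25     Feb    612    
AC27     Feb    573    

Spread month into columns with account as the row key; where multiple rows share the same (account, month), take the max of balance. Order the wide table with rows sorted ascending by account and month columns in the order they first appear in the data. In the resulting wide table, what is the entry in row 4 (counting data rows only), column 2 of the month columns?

564

With rows sorted ascending by account, row 4 is account=AC28. month columns in first-appearance order: Jan, Feb, Mar, Jul; column 2 is Feb.
Long rows with account=AC28, month=Feb: max(137, 87, 564) = 564.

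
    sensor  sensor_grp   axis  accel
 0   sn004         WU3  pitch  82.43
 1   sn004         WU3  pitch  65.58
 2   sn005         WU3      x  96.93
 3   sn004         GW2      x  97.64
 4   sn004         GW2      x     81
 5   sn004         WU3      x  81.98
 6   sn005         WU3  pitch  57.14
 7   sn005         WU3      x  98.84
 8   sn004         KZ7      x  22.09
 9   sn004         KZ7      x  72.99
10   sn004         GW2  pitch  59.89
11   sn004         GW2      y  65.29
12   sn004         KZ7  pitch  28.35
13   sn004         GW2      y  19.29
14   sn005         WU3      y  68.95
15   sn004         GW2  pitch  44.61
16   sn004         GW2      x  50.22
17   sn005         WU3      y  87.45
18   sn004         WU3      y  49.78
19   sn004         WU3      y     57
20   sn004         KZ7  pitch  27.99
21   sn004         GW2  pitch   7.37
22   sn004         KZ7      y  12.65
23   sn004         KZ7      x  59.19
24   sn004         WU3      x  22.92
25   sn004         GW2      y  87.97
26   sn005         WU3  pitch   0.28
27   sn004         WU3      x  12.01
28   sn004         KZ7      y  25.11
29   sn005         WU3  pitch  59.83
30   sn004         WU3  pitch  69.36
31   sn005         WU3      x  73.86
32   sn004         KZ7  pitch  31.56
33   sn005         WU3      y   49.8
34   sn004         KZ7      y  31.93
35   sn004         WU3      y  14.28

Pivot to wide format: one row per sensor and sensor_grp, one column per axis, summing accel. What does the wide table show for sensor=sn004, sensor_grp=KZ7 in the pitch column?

87.90

Rows with sensor=sn004, sensor_grp=KZ7 and axis=pitch: accel values are 28.35, 27.99, 31.56.
28.35 + 27.99 + 31.56 = 87.90.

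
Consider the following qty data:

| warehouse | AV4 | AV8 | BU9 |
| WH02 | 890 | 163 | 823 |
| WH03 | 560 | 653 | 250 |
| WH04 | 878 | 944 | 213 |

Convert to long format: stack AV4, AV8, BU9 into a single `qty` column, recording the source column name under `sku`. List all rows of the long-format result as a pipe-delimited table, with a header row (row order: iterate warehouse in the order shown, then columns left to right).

| warehouse | sku | qty |
| WH02 | AV4 | 890 |
| WH02 | AV8 | 163 |
| WH02 | BU9 | 823 |
| WH03 | AV4 | 560 |
| WH03 | AV8 | 653 |
| WH03 | BU9 | 250 |
| WH04 | AV4 | 878 |
| WH04 | AV8 | 944 |
| WH04 | BU9 | 213 |

Each (warehouse, column) pair becomes one row: 3 × 3 = 9 rows.
For example, (WH02, AV4) → qty=890.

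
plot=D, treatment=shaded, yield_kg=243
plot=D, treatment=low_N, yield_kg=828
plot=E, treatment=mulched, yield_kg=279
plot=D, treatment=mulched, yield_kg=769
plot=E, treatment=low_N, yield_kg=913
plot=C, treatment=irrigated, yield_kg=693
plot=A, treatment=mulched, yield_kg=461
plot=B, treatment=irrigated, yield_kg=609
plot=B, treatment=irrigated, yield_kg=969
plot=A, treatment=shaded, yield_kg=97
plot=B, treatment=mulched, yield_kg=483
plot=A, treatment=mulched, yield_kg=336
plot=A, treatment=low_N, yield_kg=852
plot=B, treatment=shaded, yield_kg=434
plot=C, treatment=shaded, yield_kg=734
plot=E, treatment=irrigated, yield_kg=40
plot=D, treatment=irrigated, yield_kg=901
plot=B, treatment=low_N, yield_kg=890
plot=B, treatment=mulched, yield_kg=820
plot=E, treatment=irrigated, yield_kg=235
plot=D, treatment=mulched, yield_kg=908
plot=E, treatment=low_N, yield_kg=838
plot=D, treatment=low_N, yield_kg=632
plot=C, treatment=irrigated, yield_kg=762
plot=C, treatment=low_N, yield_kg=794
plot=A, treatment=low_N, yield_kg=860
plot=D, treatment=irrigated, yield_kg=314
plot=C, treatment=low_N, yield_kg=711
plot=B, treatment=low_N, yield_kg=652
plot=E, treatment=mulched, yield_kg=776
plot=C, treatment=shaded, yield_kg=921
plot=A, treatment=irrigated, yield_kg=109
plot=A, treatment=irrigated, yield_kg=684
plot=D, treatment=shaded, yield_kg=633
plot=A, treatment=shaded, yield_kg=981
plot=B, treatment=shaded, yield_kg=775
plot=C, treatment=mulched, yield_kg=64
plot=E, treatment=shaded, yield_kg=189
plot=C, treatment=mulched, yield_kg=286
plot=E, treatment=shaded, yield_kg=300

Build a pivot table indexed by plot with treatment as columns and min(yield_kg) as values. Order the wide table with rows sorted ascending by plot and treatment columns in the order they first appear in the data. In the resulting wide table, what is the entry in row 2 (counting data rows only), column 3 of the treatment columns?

With rows sorted ascending by plot, row 2 is plot=B. treatment columns in first-appearance order: shaded, low_N, mulched, irrigated; column 3 is mulched.
Long rows with plot=B, treatment=mulched: min(483, 820) = 483.

483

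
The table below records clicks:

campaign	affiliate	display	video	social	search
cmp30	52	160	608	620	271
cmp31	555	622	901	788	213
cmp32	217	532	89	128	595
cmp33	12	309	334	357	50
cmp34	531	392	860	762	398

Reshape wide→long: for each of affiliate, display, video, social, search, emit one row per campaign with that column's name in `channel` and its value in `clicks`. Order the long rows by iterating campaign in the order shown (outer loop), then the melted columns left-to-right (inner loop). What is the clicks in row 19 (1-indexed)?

25 rows total (5 × 5). Row 19: index ⌊(19-1)/5⌋ = 3 into campaign → cmp33; (19-1) mod 5 = 3 into the melted columns → social.
So row 19 is (cmp33, social, 357); clicks = 357.

357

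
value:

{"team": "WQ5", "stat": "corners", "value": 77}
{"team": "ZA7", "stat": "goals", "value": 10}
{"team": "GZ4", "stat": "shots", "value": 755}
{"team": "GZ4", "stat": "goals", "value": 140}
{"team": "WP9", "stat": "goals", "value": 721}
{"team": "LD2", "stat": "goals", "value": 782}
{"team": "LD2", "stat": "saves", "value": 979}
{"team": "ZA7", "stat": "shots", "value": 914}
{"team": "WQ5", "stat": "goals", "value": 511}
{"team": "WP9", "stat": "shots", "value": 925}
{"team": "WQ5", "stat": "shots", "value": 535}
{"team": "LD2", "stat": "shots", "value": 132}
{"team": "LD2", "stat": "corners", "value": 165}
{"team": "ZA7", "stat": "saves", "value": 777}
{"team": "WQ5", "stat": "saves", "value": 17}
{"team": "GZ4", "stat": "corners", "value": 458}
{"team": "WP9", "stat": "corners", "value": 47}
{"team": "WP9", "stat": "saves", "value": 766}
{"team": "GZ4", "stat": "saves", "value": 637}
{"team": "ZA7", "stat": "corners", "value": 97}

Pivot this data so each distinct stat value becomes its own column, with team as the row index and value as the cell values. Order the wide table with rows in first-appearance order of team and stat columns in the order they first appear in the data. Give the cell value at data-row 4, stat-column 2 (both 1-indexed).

721

With rows in first-appearance order of team, row 4 is team=WP9. stat columns in first-appearance order: corners, goals, shots, saves; column 2 is goals.
Long rows with team=WP9, stat=goals: value = 721.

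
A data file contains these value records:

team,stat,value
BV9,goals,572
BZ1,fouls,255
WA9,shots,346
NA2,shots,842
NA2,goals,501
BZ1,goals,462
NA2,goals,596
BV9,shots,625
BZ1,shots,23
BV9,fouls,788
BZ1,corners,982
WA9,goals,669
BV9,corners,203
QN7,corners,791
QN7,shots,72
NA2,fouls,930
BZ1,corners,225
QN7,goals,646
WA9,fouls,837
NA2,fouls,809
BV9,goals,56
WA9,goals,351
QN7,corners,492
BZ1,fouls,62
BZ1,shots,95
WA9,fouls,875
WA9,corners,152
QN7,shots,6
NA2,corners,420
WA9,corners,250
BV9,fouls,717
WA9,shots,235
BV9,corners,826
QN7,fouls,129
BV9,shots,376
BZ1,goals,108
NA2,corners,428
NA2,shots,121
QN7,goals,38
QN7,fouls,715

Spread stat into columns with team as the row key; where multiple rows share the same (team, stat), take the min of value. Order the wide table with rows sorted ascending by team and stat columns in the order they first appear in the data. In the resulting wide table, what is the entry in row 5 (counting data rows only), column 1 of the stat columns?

With rows sorted ascending by team, row 5 is team=WA9. stat columns in first-appearance order: goals, fouls, shots, corners; column 1 is goals.
Long rows with team=WA9, stat=goals: min(669, 351) = 351.

351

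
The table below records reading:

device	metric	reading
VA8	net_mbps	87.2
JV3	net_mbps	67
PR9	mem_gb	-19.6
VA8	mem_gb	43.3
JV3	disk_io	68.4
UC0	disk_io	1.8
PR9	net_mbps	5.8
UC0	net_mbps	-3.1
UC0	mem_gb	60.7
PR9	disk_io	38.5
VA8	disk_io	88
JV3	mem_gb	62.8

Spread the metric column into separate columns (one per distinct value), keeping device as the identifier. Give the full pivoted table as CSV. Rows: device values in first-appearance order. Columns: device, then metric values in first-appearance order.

Columns: device plus the 3 distinct metric values (net_mbps, mem_gb, disk_io).
For example, row VA8 column net_mbps takes reading=87.2 from the long row (VA8, net_mbps).

device,net_mbps,mem_gb,disk_io
VA8,87.2,43.3,88
JV3,67,62.8,68.4
PR9,5.8,-19.6,38.5
UC0,-3.1,60.7,1.8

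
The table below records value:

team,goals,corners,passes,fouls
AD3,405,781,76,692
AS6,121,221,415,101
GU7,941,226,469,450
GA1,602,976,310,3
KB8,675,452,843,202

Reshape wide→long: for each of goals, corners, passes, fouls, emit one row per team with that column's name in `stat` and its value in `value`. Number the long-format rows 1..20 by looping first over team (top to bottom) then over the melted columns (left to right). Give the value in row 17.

675

20 rows total (5 × 4). Row 17: index ⌊(17-1)/4⌋ = 4 into team → KB8; (17-1) mod 4 = 0 into the melted columns → goals.
So row 17 is (KB8, goals, 675); value = 675.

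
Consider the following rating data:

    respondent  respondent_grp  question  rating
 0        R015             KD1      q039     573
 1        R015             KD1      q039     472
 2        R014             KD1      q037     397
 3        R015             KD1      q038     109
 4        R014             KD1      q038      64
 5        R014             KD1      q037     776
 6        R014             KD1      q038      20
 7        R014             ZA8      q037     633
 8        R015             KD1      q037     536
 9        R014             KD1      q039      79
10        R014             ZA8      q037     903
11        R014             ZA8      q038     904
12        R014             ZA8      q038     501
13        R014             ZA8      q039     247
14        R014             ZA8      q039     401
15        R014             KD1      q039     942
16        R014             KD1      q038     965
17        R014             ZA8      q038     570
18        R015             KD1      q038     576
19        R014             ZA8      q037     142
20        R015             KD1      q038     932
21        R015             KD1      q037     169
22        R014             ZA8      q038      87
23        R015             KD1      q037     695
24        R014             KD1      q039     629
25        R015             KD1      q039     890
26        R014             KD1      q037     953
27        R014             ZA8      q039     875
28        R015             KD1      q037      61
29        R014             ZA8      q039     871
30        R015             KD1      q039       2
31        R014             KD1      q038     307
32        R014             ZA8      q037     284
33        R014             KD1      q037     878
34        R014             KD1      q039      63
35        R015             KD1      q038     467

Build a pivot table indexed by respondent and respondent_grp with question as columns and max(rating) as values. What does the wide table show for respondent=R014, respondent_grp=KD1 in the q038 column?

Rows with respondent=R014, respondent_grp=KD1 and question=q038: rating values are 64, 20, 965, 307.
max(64, 20, 965, 307) = 965.

965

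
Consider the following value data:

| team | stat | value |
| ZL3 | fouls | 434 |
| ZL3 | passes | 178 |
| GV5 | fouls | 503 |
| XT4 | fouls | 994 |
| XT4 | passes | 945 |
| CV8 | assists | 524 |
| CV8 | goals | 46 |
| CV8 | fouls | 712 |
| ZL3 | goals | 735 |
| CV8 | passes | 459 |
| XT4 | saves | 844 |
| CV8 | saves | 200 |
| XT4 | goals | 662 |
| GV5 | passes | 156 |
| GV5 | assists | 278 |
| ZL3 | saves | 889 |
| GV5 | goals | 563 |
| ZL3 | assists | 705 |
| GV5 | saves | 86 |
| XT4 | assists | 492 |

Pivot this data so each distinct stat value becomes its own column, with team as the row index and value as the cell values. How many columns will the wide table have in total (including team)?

6

1 column for team plus 5 distinct stat values → 6 columns.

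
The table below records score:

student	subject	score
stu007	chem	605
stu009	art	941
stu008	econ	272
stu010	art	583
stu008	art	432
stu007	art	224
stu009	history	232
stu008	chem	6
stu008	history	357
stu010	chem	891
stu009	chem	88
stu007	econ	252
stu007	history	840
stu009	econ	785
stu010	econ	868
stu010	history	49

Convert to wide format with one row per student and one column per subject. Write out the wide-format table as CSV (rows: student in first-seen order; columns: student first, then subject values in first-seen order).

Columns: student plus the 4 distinct subject values (chem, art, econ, history).
For example, row stu007 column chem takes score=605 from the long row (stu007, chem).

student,chem,art,econ,history
stu007,605,224,252,840
stu009,88,941,785,232
stu008,6,432,272,357
stu010,891,583,868,49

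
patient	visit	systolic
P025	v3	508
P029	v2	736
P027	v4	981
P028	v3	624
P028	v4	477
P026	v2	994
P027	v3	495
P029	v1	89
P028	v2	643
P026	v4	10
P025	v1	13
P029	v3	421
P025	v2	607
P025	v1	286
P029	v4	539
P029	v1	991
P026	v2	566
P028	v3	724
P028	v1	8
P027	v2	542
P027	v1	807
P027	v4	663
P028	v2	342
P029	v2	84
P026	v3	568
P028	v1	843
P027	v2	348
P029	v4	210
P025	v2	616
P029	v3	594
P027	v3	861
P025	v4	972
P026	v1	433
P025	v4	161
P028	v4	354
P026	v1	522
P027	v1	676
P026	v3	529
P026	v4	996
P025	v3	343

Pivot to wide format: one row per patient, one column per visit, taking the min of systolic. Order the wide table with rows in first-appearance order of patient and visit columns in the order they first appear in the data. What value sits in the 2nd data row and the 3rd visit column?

With rows in first-appearance order of patient, row 2 is patient=P029. visit columns in first-appearance order: v3, v2, v4, v1; column 3 is v4.
Long rows with patient=P029, visit=v4: min(539, 210) = 210.

210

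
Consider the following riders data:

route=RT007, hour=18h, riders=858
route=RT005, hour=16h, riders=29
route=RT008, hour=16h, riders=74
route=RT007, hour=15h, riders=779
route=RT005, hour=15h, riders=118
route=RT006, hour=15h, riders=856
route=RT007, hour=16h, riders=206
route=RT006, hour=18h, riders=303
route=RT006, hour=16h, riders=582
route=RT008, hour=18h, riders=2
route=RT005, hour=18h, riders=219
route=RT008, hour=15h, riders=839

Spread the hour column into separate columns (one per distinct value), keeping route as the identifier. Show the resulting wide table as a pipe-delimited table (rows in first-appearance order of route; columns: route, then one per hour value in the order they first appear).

| route | 18h | 16h | 15h |
| RT007 | 858 | 206 | 779 |
| RT005 | 219 | 29 | 118 |
| RT008 | 2 | 74 | 839 |
| RT006 | 303 | 582 | 856 |

Columns: route plus the 3 distinct hour values (18h, 16h, 15h).
For example, row RT007 column 18h takes riders=858 from the long row (RT007, 18h).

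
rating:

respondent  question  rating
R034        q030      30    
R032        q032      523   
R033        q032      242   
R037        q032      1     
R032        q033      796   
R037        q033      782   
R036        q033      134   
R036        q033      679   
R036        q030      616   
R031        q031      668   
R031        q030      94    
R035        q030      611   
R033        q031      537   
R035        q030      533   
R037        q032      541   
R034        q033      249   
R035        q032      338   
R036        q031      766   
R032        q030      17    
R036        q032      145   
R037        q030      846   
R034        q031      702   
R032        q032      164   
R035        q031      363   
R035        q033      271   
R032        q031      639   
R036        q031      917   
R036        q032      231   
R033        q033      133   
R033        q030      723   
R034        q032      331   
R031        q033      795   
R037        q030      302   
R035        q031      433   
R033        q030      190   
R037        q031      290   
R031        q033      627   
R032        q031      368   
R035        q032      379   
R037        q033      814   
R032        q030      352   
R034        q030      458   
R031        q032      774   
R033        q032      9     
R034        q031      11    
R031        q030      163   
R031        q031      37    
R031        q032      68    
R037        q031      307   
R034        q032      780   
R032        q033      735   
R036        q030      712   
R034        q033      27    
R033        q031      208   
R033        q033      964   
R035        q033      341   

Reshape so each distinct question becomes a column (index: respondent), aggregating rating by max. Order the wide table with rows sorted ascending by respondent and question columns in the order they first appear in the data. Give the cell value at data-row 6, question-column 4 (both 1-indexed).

With rows sorted ascending by respondent, row 6 is respondent=R036. question columns in first-appearance order: q030, q032, q033, q031; column 4 is q031.
Long rows with respondent=R036, question=q031: max(766, 917) = 917.

917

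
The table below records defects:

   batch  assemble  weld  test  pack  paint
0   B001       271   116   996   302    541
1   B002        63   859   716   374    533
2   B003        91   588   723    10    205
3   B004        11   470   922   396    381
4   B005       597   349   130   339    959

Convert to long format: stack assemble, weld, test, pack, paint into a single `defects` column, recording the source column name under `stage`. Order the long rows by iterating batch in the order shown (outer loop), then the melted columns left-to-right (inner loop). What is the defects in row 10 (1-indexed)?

533

25 rows total (5 × 5). Row 10: index ⌊(10-1)/5⌋ = 1 into batch → B002; (10-1) mod 5 = 4 into the melted columns → paint.
So row 10 is (B002, paint, 533); defects = 533.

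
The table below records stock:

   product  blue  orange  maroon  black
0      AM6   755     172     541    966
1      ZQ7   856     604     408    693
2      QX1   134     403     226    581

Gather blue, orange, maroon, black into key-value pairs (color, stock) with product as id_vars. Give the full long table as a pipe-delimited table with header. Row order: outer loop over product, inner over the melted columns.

Each (product, column) pair becomes one row: 3 × 4 = 12 rows.
For example, (AM6, blue) → stock=755.

| product | color | stock |
| AM6 | blue | 755 |
| AM6 | orange | 172 |
| AM6 | maroon | 541 |
| AM6 | black | 966 |
| ZQ7 | blue | 856 |
| ZQ7 | orange | 604 |
| ZQ7 | maroon | 408 |
| ZQ7 | black | 693 |
| QX1 | blue | 134 |
| QX1 | orange | 403 |
| QX1 | maroon | 226 |
| QX1 | black | 581 |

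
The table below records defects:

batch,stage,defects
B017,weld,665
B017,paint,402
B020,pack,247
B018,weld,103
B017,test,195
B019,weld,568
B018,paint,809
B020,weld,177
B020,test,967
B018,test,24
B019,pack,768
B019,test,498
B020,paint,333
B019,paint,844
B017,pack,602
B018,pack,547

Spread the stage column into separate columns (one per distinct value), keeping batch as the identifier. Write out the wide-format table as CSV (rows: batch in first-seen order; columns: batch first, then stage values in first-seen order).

batch,weld,paint,pack,test
B017,665,402,602,195
B020,177,333,247,967
B018,103,809,547,24
B019,568,844,768,498

Columns: batch plus the 4 distinct stage values (weld, paint, pack, test).
For example, row B017 column weld takes defects=665 from the long row (B017, weld).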